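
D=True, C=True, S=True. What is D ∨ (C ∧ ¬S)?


D = True, C = True, S = True
Expression: D ∨ (C ∧ ¬S)
Step 1: ¬S = NOT True = False
Step 2: C ∧ ¬S = True AND False = False
Step 3: D ∨ (False) = True OR False = True

True


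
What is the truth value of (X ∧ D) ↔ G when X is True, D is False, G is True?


X = True, D = False, G = True
Step 1: X ∧ D = True AND False = False
Step 2: (False) ↔ G: true when both sides have same truth value.
Result: False ↔ True = False

False


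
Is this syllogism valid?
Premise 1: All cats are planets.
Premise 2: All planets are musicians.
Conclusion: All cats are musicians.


Premise 1: All cats are planets.
Premise 2: All planets are musicians.
Conclusion: All cats are musicians.
Barbara syllogism (AAA-1): All A are B, All B are C → All A are C.
Middle term (planets) distributed in premise 2.

Valid


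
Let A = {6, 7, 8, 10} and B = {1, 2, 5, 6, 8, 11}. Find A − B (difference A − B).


A = {6, 7, 8, 10}
B = {1, 2, 5, 6, 8, 11}
Operation: difference A − B
In A but not B: 7, 10

{7, 10}


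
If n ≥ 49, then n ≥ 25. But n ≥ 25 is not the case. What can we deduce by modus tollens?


Modus tollens: P → Q, ¬Q ⊢ ¬P
P: n ≥ 49
Q: n ≥ 25
We have P → Q and Q is false.
By modus tollens, P must be false.

It is not the case that n ≥ 49


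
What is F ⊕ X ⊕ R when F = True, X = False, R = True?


F = True, X = False, R = True
Step 1: F ⊕ X = True XOR False = True
Step 2: True ⊕ R = True XOR True = False
XOR is true when an odd number of operands are true.

False


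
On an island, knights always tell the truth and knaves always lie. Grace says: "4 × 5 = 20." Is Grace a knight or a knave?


Statement: "4 × 5 = 20."
Actual: 4 × 5 = 20
Claimed: 20
Statement is TRUE → Grace tells the truth → Knight

Knight


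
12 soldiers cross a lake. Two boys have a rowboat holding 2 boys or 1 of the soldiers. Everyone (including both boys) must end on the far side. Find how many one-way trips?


Per crossing of one of the soldiers: boys→, one←, one of the soldiers→, one← = 4 trips
12 × 4 = 48, + 1 final boys→ = 49
Minimum trips = 49

49


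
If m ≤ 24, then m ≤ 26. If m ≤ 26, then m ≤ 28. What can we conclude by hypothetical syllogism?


Hypothetical syllogism: P → Q, Q → R ⊢ P → R
Premise 1: m ≤ 24 → m ≤ 26
Premise 2: m ≤ 26 → m ≤ 28
Chain the implications: the middle term (m ≤ 26) links the two.
Conclusion: If m ≤ 24, then m ≤ 28.

If m ≤ 24, then m ≤ 28.


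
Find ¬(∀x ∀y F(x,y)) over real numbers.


Original: ∀x ∀y F(x,y)
Rule: ¬∀→∃, ¬∃→∀, negate predicate.
Negation: ∃x ∃y ¬F(x,y)

∃x ∃y ¬F(x,y)


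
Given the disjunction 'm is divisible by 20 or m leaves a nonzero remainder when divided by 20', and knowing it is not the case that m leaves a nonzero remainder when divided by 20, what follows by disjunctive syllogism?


Disjunctive syllogism: P ∨ Q, ¬P ⊢ Q
Disjunction: m is divisible by 20 ∨ m leaves a nonzero remainder when divided by 20
We know it is not the case that m leaves a nonzero remainder when divided by 20.
By disjunctive syllogism, the other disjunct must be true.

m is divisible by 20


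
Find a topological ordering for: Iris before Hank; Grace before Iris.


Constraints: Iris before Hank; Grace before Iris
Method: repeatedly schedule the remaining task that has no remaining task required before it.
  Step 1: remaining {Grace, Iris, Hank}; every task except Grace still has a predecessor pending → schedule Grace.
  Step 2: remaining {Iris, Hank}; every task except Iris still has a predecessor pending → schedule Iris.
  Step 3: only Hank remains → schedule Hank.
Resulting order:

Grace → Iris → Hank


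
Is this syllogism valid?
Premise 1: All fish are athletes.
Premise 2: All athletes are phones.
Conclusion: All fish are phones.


Premise 1: All fish are athletes.
Premise 2: All athletes are phones.
Conclusion: All fish are phones.
Barbara syllogism (AAA-1): All A are B, All B are C → All A are C.
Middle term (athletes) distributed in premise 2.

Valid


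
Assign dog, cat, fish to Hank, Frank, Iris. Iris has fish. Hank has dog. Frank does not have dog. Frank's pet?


From clues:
  Iris → fish
  Hank → dog
By elimination, Frank gets the remaining.

cat


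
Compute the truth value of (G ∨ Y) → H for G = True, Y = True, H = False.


G = True, Y = True, H = False
Step 1: G ∨ Y = True OR True = True
Step 2: (True) → H: false only when antecedent=True and H=False.
Result: False

False


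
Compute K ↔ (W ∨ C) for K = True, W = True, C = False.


K = True, W = True, C = False
Step 1: W ∨ C = True OR False = True
Step 2: K ↔ (True): true when both sides have same truth value.
Result: True ↔ True = True

True


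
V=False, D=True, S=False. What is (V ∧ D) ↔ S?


V = False, D = True, S = False
Expression: (V ∧ D) ↔ S
Step 1: V ∧ D = False AND True = False
Step 2: (False) ↔ S = (False iff False) = True

True


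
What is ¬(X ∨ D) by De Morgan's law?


De Morgan's law: ¬(P ∨ Q) ≡ ¬P ∧ ¬Q
¬(X ∨ D) = ¬X ∧ ¬D

¬X ∧ ¬D


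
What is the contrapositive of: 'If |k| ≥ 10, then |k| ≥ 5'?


Original: If |k| ≥ 10, then |k| ≥ 5
Contrapositive: If ¬Q, then ¬P
Negate Q: not (|k| ≥ 5)
Negate P: not (|k| ≥ 10)

If not (|k| ≥ 5), then not (|k| ≥ 10).


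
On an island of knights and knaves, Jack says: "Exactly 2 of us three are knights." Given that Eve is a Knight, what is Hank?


Jack claims exactly 2 knights among Jack, Eve, Hank.
Given: Eve is a Knight.

Case 1: Jack is a Knight (tells truth)
  Then exactly 2 of the three are knights.
  Counting Jack, Eve: 2 knight(s) so far. Need 0 more → Hank = Knave.
Case 2: Jack is a Knave (lies)
  Then the count is NOT 2.
  If Hank = Knight, count = 2 = 2 → claim would be true, contradicts lie.
  If Hank = Knave, count = 1 ≠ 2 → lie confirmed ✓

Hank is a Knave.

Knave


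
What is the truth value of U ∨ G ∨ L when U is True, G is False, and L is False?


U = True, G = False, L = False
Step 1: U ∨ G = True OR False = True
Step 2: True ∨ L = True OR False = True
OR is true when at least one operand is true.

True


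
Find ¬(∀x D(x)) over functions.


Original: ∀x D(x)
Rule: ¬∀→∃, ¬∃→∀, negate predicate.
Negation: ∃x ¬D(x)

∃x ¬D(x)


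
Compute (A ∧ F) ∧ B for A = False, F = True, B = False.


A = False, F = True, B = False
Step 1: A ∧ F = False AND True = False
Step 2: False ∧ B = False AND False = False
AND is true only when ALL operands are true.

False


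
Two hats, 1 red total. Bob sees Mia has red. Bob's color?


Total red = 1, Mia = red
Red accounted for: 1
Remaining for Bob: 0
Bob's hat is blue.

blue


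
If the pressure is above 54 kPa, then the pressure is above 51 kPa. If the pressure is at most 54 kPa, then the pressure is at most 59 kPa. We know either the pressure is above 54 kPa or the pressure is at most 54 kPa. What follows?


Constructive dilemma: (P → Q) ∧ (R → S), P ∨ R ⊢ Q ∨ S
Premise 1: the pressure is above 54 kPa → the pressure is above 51 kPa
Premise 2: the pressure is at most 54 kPa → the pressure is at most 59 kPa
Premise 3: the pressure is above 54 kPa ∨ the pressure is at most 54 kPa
Case 1: Assuming the pressure is above 54 kPa, then by Premise 1, the pressure is above 51 kPa.
Case 2: Assuming the pressure is at most 54 kPa, then by Premise 2, the pressure is at most 59 kPa.
Since one of the pressure is above 54 kPa or the pressure is at most 54 kPa must hold, we get the pressure is above 51 kPa or the pressure is at most 59 kPa.

The pressure is above 51 kPa or the pressure is at most 59 kPa.


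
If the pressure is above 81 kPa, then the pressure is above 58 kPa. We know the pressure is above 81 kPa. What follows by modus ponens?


Modus ponens: P → Q, P ⊢ Q
P: the pressure is above 81 kPa
Q: the pressure is above 58 kPa
We have P → Q and P is true.
By modus ponens, Q must be true.

The pressure is above 58 kPa


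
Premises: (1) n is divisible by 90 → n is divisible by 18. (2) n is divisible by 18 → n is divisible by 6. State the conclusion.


Hypothetical syllogism: P → Q, Q → R ⊢ P → R
Premise 1: n is divisible by 90 → n is divisible by 18
Premise 2: n is divisible by 18 → n is divisible by 6
Chain the implications: the middle term (n is divisible by 18) links the two.
Conclusion: If n is divisible by 90, then n is divisible by 6.

If n is divisible by 90, then n is divisible by 6.


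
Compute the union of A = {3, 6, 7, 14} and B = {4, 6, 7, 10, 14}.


A = {3, 6, 7, 14}
B = {4, 6, 7, 10, 14}
Operation: union
All elements combined: 3, 4, 6, 7, 10, 14

{3, 4, 6, 7, 10, 14}


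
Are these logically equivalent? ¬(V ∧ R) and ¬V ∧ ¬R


Expression 1: ¬(V ∧ R)
Expression 2: ¬V ∧ ¬R
Truth table (V R | Expr1 Expr2):
  T T |   F     F
  T F |   T     F   ← differ
  F T |   T     F   ← differ
  F F |   T     T
Counterexample: V=T, R=F gives Expr1 = T but Expr2 = F, so the expressions are NOT logically equivalent.

No


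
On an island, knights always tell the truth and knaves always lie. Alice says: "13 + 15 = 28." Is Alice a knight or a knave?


Statement: "13 + 15 = 28."
Actual: 13 + 15 = 28
Claimed: 28
Statement is TRUE → Alice tells the truth → Knight

Knight


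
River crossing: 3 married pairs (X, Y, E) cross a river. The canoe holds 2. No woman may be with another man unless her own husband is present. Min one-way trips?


Label couples X, Y, E (H = husband, W = wife).
Counting alone: 6 people, the canoe carries 2 and someone must bring it back, so each round trip nets at most +1 on the far side until the last crossing → at least 9 trips. The jealousy constraint makes 9 impossible; the shortest valid schedule has 11:
1. WX+WY →  (far: WX,WY; near: HX,HY,HE,WE)
2. WX ←       (far: WY; near: HX,HY,HE,WX,WE)
3. WX+WE →  (far: WX,WY,WE; near: HX,HY,HE)
4. WX ←       (far: WY,WE; near: HX,HY,HE,WX)
5. HY+HE →  (far: HY,WY,HE,WE; near: HX,WX)
6. HY+WY ←  (far: HE,WE; near: HX,WX,HY,WY)
7. HX+HY →  (far: HX,HY,HE,WE; near: WX,WY)
8. WE ←       (far: HX,HY,HE; near: WX,WY,WE)
9. WX+WY →  (far: HX,WX,HY,WY,HE; near: WE)
10. HE ←      (far: HX,WX,HY,WY; near: HE,WE)
11. HE+WE → (far: all six; near: empty)
In every state each wife is either with her husband or with no other man.
Minimum trips = 11

11


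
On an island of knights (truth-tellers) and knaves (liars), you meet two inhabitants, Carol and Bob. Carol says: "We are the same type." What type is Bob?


Carol says: "We are the same type."
Case 1: Carol is a Knight (truth-teller)
  Statement is true → they ARE the same → Bob is also a Knight
Case 2: Carol is a Knave (liar)
  Statement is false → they are NOT the same → Bob is a Knight
In both cases, Bob is a Knight.

Knight


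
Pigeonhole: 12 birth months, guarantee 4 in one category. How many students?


Pigeonhole: to guarantee k in one of n categories, need (k-1)×n + 1.
k = 4, n = 12
Minimum = (4-1) × 12 + 1 = 3 × 12 + 1

37


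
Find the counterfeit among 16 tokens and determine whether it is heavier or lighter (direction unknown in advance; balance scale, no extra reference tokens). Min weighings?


Let n = 16. 32 possibilities (n tokens × lighter/heavier); each weighing has 3 outcomes.
Bound for k weighings: say the first weighing puts j tokens on each pan. If it tips, the 2j weighed tokens remain suspects (each with a known direction) and k-1 weighings give 3^(k-1) outcomes; 3^(k-1) is odd, so 2j ≤ 3^(k-1) - 1. If it balances, the n - 2j unweighed tokens remain with direction unknown: 2(n - 2j) ≤ 3^(k-1) - 1 by the same parity argument. Adding, n ≤ (3^(k-1) - 1) + (3^(k-1) - 1)/2 = (3^k - 3)/2, and the classical three-group strategy achieves this (3 tokens in 2 weighings, 12 in 3, 39 in 4, 120 in 5).
So we need the smallest k with (3^k - 3)/2 ≥ 16.
k = 3: (3^3 - 3)/2 = 12 < 16 ✗
k = 4: (3^4 - 3)/2 = 39 ≥ 16 ✓

4


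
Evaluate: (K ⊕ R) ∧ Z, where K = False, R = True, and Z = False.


K = False, R = True, Z = False
Step 1: K ⊕ R = False XOR True = True
Step 2: True ∧ Z = True AND False = False
XOR true when exactly one of K,R is true; then AND with Z.

False


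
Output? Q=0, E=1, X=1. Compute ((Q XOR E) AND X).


Q XOR E = 0^1 = 1
1 AND 1 = 1

1


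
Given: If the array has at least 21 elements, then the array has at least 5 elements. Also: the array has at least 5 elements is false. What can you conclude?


Modus tollens: P → Q, ¬Q ⊢ ¬P
P: the array has at least 21 elements
Q: the array has at least 5 elements
We have P → Q and Q is false.
By modus tollens, P must be false.

It is not the case that the array has at least 21 elements


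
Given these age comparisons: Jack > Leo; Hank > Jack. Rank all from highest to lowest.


Constraints: Jack > Leo; Hank > Jack
Method: at each step, the next-highest is the one remaining person who never appears on the smaller side of a constraint between remaining people.
  Step 1: remaining {Hank, Jack, Leo}; on the smaller side: {Jack, Leo} → Hank is next (Hank > Jack).
  Step 2: remaining {Jack, Leo}; on the smaller side: {Leo} → Jack is next (Jack > Leo).
  Step 3: only Leo remains → lowest.
Final ranking (highest to lowest):

Hank > Jack > Leo


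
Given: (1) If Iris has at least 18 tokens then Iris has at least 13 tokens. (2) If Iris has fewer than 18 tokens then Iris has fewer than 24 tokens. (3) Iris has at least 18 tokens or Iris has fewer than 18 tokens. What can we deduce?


Constructive dilemma: (P → Q) ∧ (R → S), P ∨ R ⊢ Q ∨ S
Premise 1: Iris has at least 18 tokens → Iris has at least 13 tokens
Premise 2: Iris has fewer than 18 tokens → Iris has fewer than 24 tokens
Premise 3: Iris has at least 18 tokens ∨ Iris has fewer than 18 tokens
Case 1: Assuming Iris has at least 18 tokens, then by Premise 1, Iris has at least 13 tokens.
Case 2: Assuming Iris has fewer than 18 tokens, then by Premise 2, Iris has fewer than 24 tokens.
Since one of Iris has at least 18 tokens or Iris has fewer than 18 tokens must hold, we get Iris has at least 13 tokens or Iris has fewer than 24 tokens.

Iris has at least 13 tokens or Iris has fewer than 24 tokens.


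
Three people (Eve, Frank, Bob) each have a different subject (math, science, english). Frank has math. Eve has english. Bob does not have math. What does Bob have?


From clues:
  Frank → math
  Eve → english
By elimination, Bob gets the remaining.

science


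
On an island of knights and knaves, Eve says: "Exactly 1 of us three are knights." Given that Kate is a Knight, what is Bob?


Eve claims exactly 1 knights among Eve, Kate, Bob.
Given: Kate is a Knight.

Case 1: Eve is a Knight (tells truth)
  Then exactly 1 of the three are knights.
  Counting Eve, Kate: 2 knight(s) so far. Need -1 more → impossible.
Case 2: Eve is a Knave (lies)
  Then the count is NOT 1.
  If Bob = Knave, count = 1 = 1 → claim would be true, contradicts lie.
  If Bob = Knight, count = 2 ≠ 1 → lie confirmed ✓

Bob is a Knight.

Knight


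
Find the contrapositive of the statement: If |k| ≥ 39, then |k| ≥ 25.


Original: If |k| ≥ 39, then |k| ≥ 25
Contrapositive: If ¬Q, then ¬P
Negate Q: not (|k| ≥ 25)
Negate P: not (|k| ≥ 39)

If not (|k| ≥ 25), then not (|k| ≥ 39).


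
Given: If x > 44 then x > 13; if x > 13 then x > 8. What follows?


Hypothetical syllogism: P → Q, Q → R ⊢ P → R
Premise 1: x > 44 → x > 13
Premise 2: x > 13 → x > 8
Chain the implications: the middle term (x > 13) links the two.
Conclusion: If x > 44, then x > 8.

If x > 44, then x > 8.


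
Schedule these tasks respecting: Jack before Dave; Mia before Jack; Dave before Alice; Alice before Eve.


Constraints: Jack before Dave; Mia before Jack; Dave before Alice; Alice before Eve
Method: repeatedly schedule the remaining task that has no remaining task required before it.
  Step 1: remaining {Dave, Alice, Jack, Eve, Mia}; every task except Mia still has a predecessor pending → schedule Mia.
  Step 2: remaining {Dave, Alice, Jack, Eve}; every task except Jack still has a predecessor pending → schedule Jack.
  Step 3: remaining {Dave, Alice, Eve}; every task except Dave still has a predecessor pending → schedule Dave.
  Step 4: remaining {Alice, Eve}; every task except Alice still has a predecessor pending → schedule Alice.
  Step 5: only Eve remains → schedule Eve.
Resulting order:

Mia → Jack → Dave → Alice → Eve


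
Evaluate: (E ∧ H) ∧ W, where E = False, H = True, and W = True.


E = False, H = True, W = True
Step 1: E ∧ H = False AND True = False
Step 2: False ∧ W = False AND True = False
AND is true only when ALL operands are true.

False


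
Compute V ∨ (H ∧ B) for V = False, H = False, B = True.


V = False, H = False, B = True
Step 1: H ∧ B = False AND True = False
Step 2: V ∨ False = False OR False = False
AND evaluated first (higher precedence); then OR applied.

False


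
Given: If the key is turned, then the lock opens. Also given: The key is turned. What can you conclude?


Modus ponens: P → Q, P ⊢ Q
P: the key is turned
Q: the lock opens
We have P → Q and P is true.
By modus ponens, Q must be true.

The lock opens


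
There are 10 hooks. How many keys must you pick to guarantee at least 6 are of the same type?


Pigeonhole: to guarantee k in one of n categories, need (k-1)×n + 1.
k = 6, n = 10
Minimum = (6-1) × 10 + 1 = 5 × 10 + 1

51


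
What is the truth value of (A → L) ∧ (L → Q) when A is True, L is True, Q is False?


A = True, L = True, Q = False
Step 1: A → L is false only when A=True and L=False. Result: True
Step 2: L → Q is false only when L=True and Q=False. Result: False
Step 3: True ∧ False = False

False


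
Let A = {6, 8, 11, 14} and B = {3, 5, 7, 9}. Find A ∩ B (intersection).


A = {6, 8, 11, 14}
B = {3, 5, 7, 9}
Operation: intersection
Elements in both: none

∅


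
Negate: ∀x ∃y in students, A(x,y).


Original: ∀x ∃y A(x,y)
Rule: ¬∀→∃, ¬∃→∀, negate predicate.
Negation: ∃x ∀y ¬A(x,y)

∃x ∀y ¬A(x,y)


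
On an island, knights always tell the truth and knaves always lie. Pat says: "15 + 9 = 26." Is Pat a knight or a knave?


Statement: "15 + 9 = 26."
Actual: 15 + 9 = 24
Claimed: 26
Statement is FALSE → Pat lies → Knave

Knave


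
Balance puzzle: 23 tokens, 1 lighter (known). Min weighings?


Each weighing has 3 outcomes (left heavy / balance / right heavy), so k weighings distinguish at most 3^k cases; splitting into three near-equal groups achieves this.
Need 3^k ≥ 23: 3^2 = 9 < 23 ≤ 3^3 = 27
k = ⌈log₃(23)⌉ = 3

3


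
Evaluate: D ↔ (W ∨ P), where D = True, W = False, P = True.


D = True, W = False, P = True
Step 1: W ∨ P = False OR True = True
Step 2: D ↔ (True): true when both sides have same truth value.
Result: True ↔ True = True

True


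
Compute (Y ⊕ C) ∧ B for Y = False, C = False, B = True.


Y = False, C = False, B = True
Step 1: Y ⊕ C = False XOR False = False
Step 2: False ∧ B = False AND True = False
XOR true when exactly one of Y,C is true; then AND with B.

False


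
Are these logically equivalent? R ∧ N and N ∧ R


Expression 1: R ∧ N
Expression 2: N ∧ R
Truth table (R N | Expr1 Expr2):
  T T |   T     T
  T F |   F     F
  F T |   F     F
  F F |   F     F
All 4 rows agree, so the expressions are logically equivalent.

Yes


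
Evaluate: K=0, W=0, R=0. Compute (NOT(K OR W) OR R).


K OR W = 0
NOT(0) = 1
1 OR 0 = 1

1


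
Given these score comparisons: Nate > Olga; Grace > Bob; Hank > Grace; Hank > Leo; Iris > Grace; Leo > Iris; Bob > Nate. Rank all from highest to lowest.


Constraints: Nate > Olga; Grace > Bob; Hank > Grace; Hank > Leo; Iris > Grace; Leo > Iris; Bob > Nate
Method: at each step, the next-highest is the one remaining person who never appears on the smaller side of a constraint between remaining people.
  Step 1: remaining {Bob, Nate, Olga, Hank, Leo, Grace, Iris}; on the smaller side: {Bob, Nate, Olga, Leo, Grace, Iris} → Hank is next (Hank > Grace; Hank > Leo).
  Step 2: remaining {Bob, Nate, Olga, Leo, Grace, Iris}; on the smaller side: {Bob, Nate, Olga, Grace, Iris} → Leo is next (Leo > Iris).
  Step 3: remaining {Bob, Nate, Olga, Grace, Iris}; on the smaller side: {Bob, Nate, Olga, Grace} → Iris is next (Iris > Grace).
  Step 4: remaining {Bob, Nate, Olga, Grace}; on the smaller side: {Bob, Nate, Olga} → Grace is next (Grace > Bob).
  Step 5: remaining {Bob, Nate, Olga}; on the smaller side: {Nate, Olga} → Bob is next (Bob > Nate).
  Step 6: remaining {Nate, Olga}; on the smaller side: {Olga} → Nate is next (Nate > Olga).
  Step 7: only Olga remains → lowest.
Final ranking (highest to lowest):

Hank > Leo > Iris > Grace > Bob > Nate > Olga


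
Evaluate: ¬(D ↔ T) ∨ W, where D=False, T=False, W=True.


D = False, T = False, W = True
Expression: ¬(D ↔ T) ∨ W
Step 1: D ↔ T = (False iff False) = True
Step 2: ¬(D ↔ T) = NOT True = False
Step 3: (False) ∨ W = False OR True = True

True


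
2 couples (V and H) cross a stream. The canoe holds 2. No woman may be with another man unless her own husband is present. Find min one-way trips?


Label couples V and H.
1. WV+WH → (far: WV,WH; near: HV,HH)
2. WV ←   (far: WH; near: HV,HH,WV)
3. HV+HH → (far: HV,HH,WH; near: WV)
4. HV ←   (far: HH,WH; near: HV,WV)  — HV returns, since WV is alone on near bank
5. HV+WV → (far: all four; near: empty)
Every state respects the constraint.
Minimum trips = 5

5


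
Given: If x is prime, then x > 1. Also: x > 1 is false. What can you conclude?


Modus tollens: P → Q, ¬Q ⊢ ¬P
P: x is prime
Q: x > 1
We have P → Q and Q is false.
By modus tollens, P must be false.

It is not the case that x is prime


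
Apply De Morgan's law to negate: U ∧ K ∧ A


De Morgan's law: ¬(P ∧ Q ∧ R) ≡ ¬P ∨ ¬Q ∨ ¬R
¬(U ∧ K ∧ A) = ¬U ∨ ¬K ∨ ¬A

¬U ∨ ¬K ∨ ¬A


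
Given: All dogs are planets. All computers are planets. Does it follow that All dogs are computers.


Premise 1: All dogs are planets.
Premise 2: All computers are planets.
Conclusion: All dogs are computers.
Fallacy: undistributed middle. planets is predicate in both.
Counterexample: dogs and computers could be disjoint subsets of planets.

Invalid


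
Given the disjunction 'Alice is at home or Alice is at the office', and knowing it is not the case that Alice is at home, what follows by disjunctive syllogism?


Disjunctive syllogism: P ∨ Q, ¬P ⊢ Q
Disjunction: Alice is at home ∨ Alice is at the office
We know it is not the case that Alice is at home.
By disjunctive syllogism, the other disjunct must be true.

Alice is at the office


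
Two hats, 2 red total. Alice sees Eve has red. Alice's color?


Total red = 2, Eve = red
Red accounted for: 1
Remaining for Alice: 1
Alice's hat is red.

red


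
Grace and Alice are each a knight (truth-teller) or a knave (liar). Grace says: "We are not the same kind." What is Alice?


Grace says: "We are not the same kind."
Case 1: Grace is a Knight (truth-teller)
  Statement is true → they ARE different → Alice is a Knave
Case 2: Grace is a Knave (liar)
  Statement is false → they are NOT different → Alice is a Knave
In both cases, Alice is a Knave.

Knave


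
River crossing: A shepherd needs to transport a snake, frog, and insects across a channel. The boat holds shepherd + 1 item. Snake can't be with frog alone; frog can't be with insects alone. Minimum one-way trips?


1. shepherd+frog → 2. shepherd ← 3. shepherd+snake → 4. shepherd+frog ← 5. shepherd+insects → 6. shepherd ← 7. shepherd+frog →
Minimum trips = 7

7


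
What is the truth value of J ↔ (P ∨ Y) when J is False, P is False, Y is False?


J = False, P = False, Y = False
Step 1: P ∨ Y = False OR False = False
Step 2: J ↔ (False): true when both sides have same truth value.
Result: False ↔ False = True

True


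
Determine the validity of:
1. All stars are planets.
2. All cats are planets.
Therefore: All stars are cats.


Premise 1: All stars are planets.
Premise 2: All cats are planets.
Conclusion: All stars are cats.
Fallacy: undistributed middle. planets is predicate in both.
Counterexample: stars and cats could be disjoint subsets of planets.

Invalid


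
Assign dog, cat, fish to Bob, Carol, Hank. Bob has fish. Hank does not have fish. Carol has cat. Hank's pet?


From clues:
  Bob → fish
  Carol → cat
By elimination, Hank gets the remaining.

dog


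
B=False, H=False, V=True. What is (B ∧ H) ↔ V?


B = False, H = False, V = True
Expression: (B ∧ H) ↔ V
Step 1: B ∧ H = False AND False = False
Step 2: (False) ↔ V = (False iff True) = False

False


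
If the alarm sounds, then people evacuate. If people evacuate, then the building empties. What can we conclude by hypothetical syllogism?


Hypothetical syllogism: P → Q, Q → R ⊢ P → R
Premise 1: the alarm sounds → people evacuate
Premise 2: people evacuate → the building empties
Chain the implications: the middle term (people evacuate) links the two.
Conclusion: If the alarm sounds, then the building empties.

If the alarm sounds, then the building empties.


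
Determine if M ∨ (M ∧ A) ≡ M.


Expression 1: M ∨ (M ∧ A)
Expression 2: M
Truth table (M A | Expr1 Expr2):
  T T |   T     T
  T F |   T     T
  F T |   F     F
  F F |   F     F
All 4 rows agree, so the expressions are logically equivalent.

Yes


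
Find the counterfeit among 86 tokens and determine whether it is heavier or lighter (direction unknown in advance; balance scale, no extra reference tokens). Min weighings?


Let n = 86. 172 possibilities (n tokens × lighter/heavier); each weighing has 3 outcomes.
Bound for k weighings: say the first weighing puts j tokens on each pan. If it tips, the 2j weighed tokens remain suspects (each with a known direction) and k-1 weighings give 3^(k-1) outcomes; 3^(k-1) is odd, so 2j ≤ 3^(k-1) - 1. If it balances, the n - 2j unweighed tokens remain with direction unknown: 2(n - 2j) ≤ 3^(k-1) - 1 by the same parity argument. Adding, n ≤ (3^(k-1) - 1) + (3^(k-1) - 1)/2 = (3^k - 3)/2, and the classical three-group strategy achieves this (3 tokens in 2 weighings, 12 in 3, 39 in 4, 120 in 5).
So we need the smallest k with (3^k - 3)/2 ≥ 86.
k = 4: (3^4 - 3)/2 = 39 < 86 ✗
k = 5: (3^5 - 3)/2 = 120 ≥ 86 ✓

5


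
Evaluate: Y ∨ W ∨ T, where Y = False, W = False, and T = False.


Y = False, W = False, T = False
Step 1: Y ∨ W = False OR False = False
Step 2: False ∨ T = False OR False = False
OR is true when at least one operand is true.

False


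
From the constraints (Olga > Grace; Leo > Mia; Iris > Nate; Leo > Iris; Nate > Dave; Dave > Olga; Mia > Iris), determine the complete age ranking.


Constraints: Olga > Grace; Leo > Mia; Iris > Nate; Leo > Iris; Nate > Dave; Dave > Olga; Mia > Iris
Method: at each step, the next-highest is the one remaining person who never appears on the smaller side of a constraint between remaining people.
  Step 1: remaining {Olga, Dave, Iris, Leo, Mia, Grace, Nate}; on the smaller side: {Olga, Dave, Iris, Mia, Grace, Nate} → Leo is next (Leo > Mia; Leo > Iris).
  Step 2: remaining {Olga, Dave, Iris, Mia, Grace, Nate}; on the smaller side: {Olga, Dave, Iris, Grace, Nate} → Mia is next (Mia > Iris).
  Step 3: remaining {Olga, Dave, Iris, Grace, Nate}; on the smaller side: {Olga, Dave, Grace, Nate} → Iris is next (Iris > Nate).
  Step 4: remaining {Olga, Dave, Grace, Nate}; on the smaller side: {Olga, Dave, Grace} → Nate is next (Nate > Dave).
  Step 5: remaining {Olga, Dave, Grace}; on the smaller side: {Olga, Grace} → Dave is next (Dave > Olga).
  Step 6: remaining {Olga, Grace}; on the smaller side: {Grace} → Olga is next (Olga > Grace).
  Step 7: only Grace remains → lowest.
Final ranking (highest to lowest):

Leo > Mia > Iris > Nate > Dave > Olga > Grace


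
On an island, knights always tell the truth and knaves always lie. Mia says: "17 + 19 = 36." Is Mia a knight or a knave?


Statement: "17 + 19 = 36."
Actual: 17 + 19 = 36
Claimed: 36
Statement is TRUE → Mia tells the truth → Knight

Knight


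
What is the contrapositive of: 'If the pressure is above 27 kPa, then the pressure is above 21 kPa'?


Original: If the pressure is above 27 kPa, then the pressure is above 21 kPa
Contrapositive: If ¬Q, then ¬P
Negate Q: not (the pressure is above 21 kPa)
Negate P: not (the pressure is above 27 kPa)

If not (the pressure is above 21 kPa), then not (the pressure is above 27 kPa).


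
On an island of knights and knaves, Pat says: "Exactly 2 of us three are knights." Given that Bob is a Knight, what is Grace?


Pat claims exactly 2 knights among Pat, Bob, Grace.
Given: Bob is a Knight.

Case 1: Pat is a Knight (tells truth)
  Then exactly 2 of the three are knights.
  Counting Pat, Bob: 2 knight(s) so far. Need 0 more → Grace = Knave.
Case 2: Pat is a Knave (lies)
  Then the count is NOT 2.
  If Grace = Knight, count = 2 = 2 → claim would be true, contradicts lie.
  If Grace = Knave, count = 1 ≠ 2 → lie confirmed ✓

Grace is a Knave.

Knave


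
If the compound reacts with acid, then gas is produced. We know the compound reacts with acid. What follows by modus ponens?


Modus ponens: P → Q, P ⊢ Q
P: the compound reacts with acid
Q: gas is produced
We have P → Q and P is true.
By modus ponens, Q must be true.

Gas is produced


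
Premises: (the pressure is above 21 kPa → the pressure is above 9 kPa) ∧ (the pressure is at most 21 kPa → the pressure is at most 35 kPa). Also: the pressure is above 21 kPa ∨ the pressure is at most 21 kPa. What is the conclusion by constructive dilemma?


Constructive dilemma: (P → Q) ∧ (R → S), P ∨ R ⊢ Q ∨ S
Premise 1: the pressure is above 21 kPa → the pressure is above 9 kPa
Premise 2: the pressure is at most 21 kPa → the pressure is at most 35 kPa
Premise 3: the pressure is above 21 kPa ∨ the pressure is at most 21 kPa
Case 1: Assuming the pressure is above 21 kPa, then by Premise 1, the pressure is above 9 kPa.
Case 2: Assuming the pressure is at most 21 kPa, then by Premise 2, the pressure is at most 35 kPa.
Since one of the pressure is above 21 kPa or the pressure is at most 21 kPa must hold, we get the pressure is above 9 kPa or the pressure is at most 35 kPa.

The pressure is above 9 kPa or the pressure is at most 35 kPa.


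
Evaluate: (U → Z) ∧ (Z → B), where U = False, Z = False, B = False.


U = False, Z = False, B = False
Step 1: U → Z is false only when U=True and Z=False. Result: True
Step 2: Z → B is false only when Z=True and B=False. Result: True
Step 3: True ∧ True = True

True


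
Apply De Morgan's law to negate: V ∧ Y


De Morgan's law: ¬(P ∧ Q) ≡ ¬P ∨ ¬Q
¬(V ∧ Y) = ¬V ∨ ¬Y

¬V ∨ ¬Y


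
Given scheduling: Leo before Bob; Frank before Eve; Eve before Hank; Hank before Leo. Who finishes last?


Constraints: Leo before Bob; Frank before Eve; Eve before Hank; Hank before Leo
The last task can have nothing scheduled after it, so it must never appear on the left of a 'before'.
Tasks appearing before some other task: Leo, Frank, Eve, Hank.
The only task not in that list is Bob → it is last.

Bob


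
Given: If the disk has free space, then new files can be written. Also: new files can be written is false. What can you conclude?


Modus tollens: P → Q, ¬Q ⊢ ¬P
P: the disk has free space
Q: new files can be written
We have P → Q and Q is false.
By modus tollens, P must be false.

It is not the case that the disk has free space


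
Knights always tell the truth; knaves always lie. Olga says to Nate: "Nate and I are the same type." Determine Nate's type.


Olga says: "Nate and I are the same type."
Case 1: Olga is a Knight (truth-teller)
  Statement is true → they ARE the same → Nate is also a Knight
Case 2: Olga is a Knave (liar)
  Statement is false → they are NOT the same → Nate is a Knight
In both cases, Nate is a Knight.

Knight


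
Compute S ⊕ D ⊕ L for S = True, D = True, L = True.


S = True, D = True, L = True
Step 1: S ⊕ D = True XOR True = False
Step 2: False ⊕ L = False XOR True = True
XOR is true when an odd number of operands are true.

True


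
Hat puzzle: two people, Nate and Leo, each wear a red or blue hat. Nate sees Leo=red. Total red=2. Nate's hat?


Total red = 2, Leo = red
Red accounted for: 1
Remaining for Nate: 1
Nate's hat is red.

red


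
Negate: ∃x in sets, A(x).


Original: ∃x A(x)
Rule: ¬∀→∃, ¬∃→∀, negate predicate.
Negation: ∀x ¬A(x)

∀x ¬A(x)


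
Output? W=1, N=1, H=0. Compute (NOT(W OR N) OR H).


W OR N = 1
NOT(1) = 0
0 OR 0 = 0

0


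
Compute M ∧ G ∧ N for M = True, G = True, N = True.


M = True, G = True, N = True
Step 1: M ∧ G = True AND True = True
Step 2: (True) ∧ N = (True) AND True = True
AND is true only when ALL operands are true.

True


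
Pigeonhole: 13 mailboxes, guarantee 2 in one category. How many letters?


Pigeonhole: to guarantee k in one of n categories, need (k-1)×n + 1.
k = 2, n = 13
Minimum = (2-1) × 13 + 1 = 1 × 13 + 1

14


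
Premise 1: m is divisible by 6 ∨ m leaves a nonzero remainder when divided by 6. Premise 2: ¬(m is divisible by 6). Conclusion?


Disjunctive syllogism: P ∨ Q, ¬P ⊢ Q
Disjunction: m is divisible by 6 ∨ m leaves a nonzero remainder when divided by 6
We know it is not the case that m is divisible by 6.
By disjunctive syllogism, the other disjunct must be true.

m leaves a nonzero remainder when divided by 6


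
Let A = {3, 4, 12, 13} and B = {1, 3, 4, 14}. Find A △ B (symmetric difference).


A = {3, 4, 12, 13}
B = {1, 3, 4, 14}
Operation: symmetric difference
In A only: [12, 13], in B only: [1, 14]

{1, 12, 13, 14}


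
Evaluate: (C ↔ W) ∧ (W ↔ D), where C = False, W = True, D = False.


C = False, W = True, D = False
Step 1: C ↔ W is true when C and W have the same value. Result: False
Step 2: W ↔ D is true when W and D have the same value. Result: False
Step 3: False ∧ False = False

False


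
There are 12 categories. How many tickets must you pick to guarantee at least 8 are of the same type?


Pigeonhole: to guarantee k in one of n categories, need (k-1)×n + 1.
k = 8, n = 12
Minimum = (8-1) × 12 + 1 = 7 × 12 + 1

85


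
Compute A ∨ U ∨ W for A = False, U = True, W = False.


A = False, U = True, W = False
Step 1: A ∨ U = False OR True = True
Step 2: True ∨ W = True OR False = True
OR is true when at least one operand is true.

True


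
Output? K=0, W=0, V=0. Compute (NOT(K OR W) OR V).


K OR W = 0
NOT(0) = 1
1 OR 0 = 1

1


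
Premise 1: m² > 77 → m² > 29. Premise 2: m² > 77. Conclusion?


Modus ponens: P → Q, P ⊢ Q
P: m² > 77
Q: m² > 29
We have P → Q and P is true.
By modus ponens, Q must be true.

m² > 29


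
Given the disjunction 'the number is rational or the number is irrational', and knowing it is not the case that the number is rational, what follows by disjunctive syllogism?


Disjunctive syllogism: P ∨ Q, ¬P ⊢ Q
Disjunction: the number is rational ∨ the number is irrational
We know it is not the case that the number is rational.
By disjunctive syllogism, the other disjunct must be true.

The number is irrational


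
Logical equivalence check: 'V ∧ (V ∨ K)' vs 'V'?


Expression 1: V ∧ (V ∨ K)
Expression 2: V
Truth table (V K | Expr1 Expr2):
  T T |   T     T
  T F |   T     T
  F T |   F     F
  F F |   F     F
All 4 rows agree, so the expressions are logically equivalent.

Yes


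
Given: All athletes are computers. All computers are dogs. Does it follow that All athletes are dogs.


Premise 1: All athletes are computers.
Premise 2: All computers are dogs.
Conclusion: All athletes are dogs.
Barbara syllogism (AAA-1): All A are B, All B are C → All A are C.
Middle term (computers) distributed in premise 2.

Valid


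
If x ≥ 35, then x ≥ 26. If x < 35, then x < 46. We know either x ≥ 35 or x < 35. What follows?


Constructive dilemma: (P → Q) ∧ (R → S), P ∨ R ⊢ Q ∨ S
Premise 1: x ≥ 35 → x ≥ 26
Premise 2: x < 35 → x < 46
Premise 3: x ≥ 35 ∨ x < 35
Case 1: Assuming x ≥ 35, then by Premise 1, x ≥ 26.
Case 2: Assuming x < 35, then by Premise 2, x < 46.
Since one of x ≥ 35 or x < 35 must hold, we get x ≥ 26 or x < 46.

x ≥ 26 or x < 46.


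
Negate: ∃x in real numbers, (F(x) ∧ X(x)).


Original: ∃x (F(x) ∧ X(x))
Rule: ¬∀→∃, ¬∃→∀, negate predicate.
Negation: ∀x (¬F(x) ∨ ¬X(x))

∀x (¬F(x) ∨ ¬X(x))


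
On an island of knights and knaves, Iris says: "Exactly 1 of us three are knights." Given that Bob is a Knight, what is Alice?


Iris claims exactly 1 knights among Iris, Bob, Alice.
Given: Bob is a Knight.

Case 1: Iris is a Knight (tells truth)
  Then exactly 1 of the three are knights.
  Counting Iris, Bob: 2 knight(s) so far. Need -1 more → impossible.
Case 2: Iris is a Knave (lies)
  Then the count is NOT 1.
  If Alice = Knave, count = 1 = 1 → claim would be true, contradicts lie.
  If Alice = Knight, count = 2 ≠ 1 → lie confirmed ✓

Alice is a Knight.

Knight


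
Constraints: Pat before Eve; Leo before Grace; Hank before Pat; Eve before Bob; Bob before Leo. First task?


Constraints: Pat before Eve; Leo before Grace; Hank before Pat; Eve before Bob; Bob before Leo
The first task can have nothing scheduled before it, so it must never appear on the right of a 'before'.
Tasks appearing after some 'before': Eve, Grace, Pat, Bob, Leo.
The only task not in that list is Hank → it is first.

Hank


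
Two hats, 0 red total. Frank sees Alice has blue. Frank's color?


Total red = 0, Alice = blue
Red accounted for: 0
Remaining for Frank: 0
Frank's hat is blue.

blue


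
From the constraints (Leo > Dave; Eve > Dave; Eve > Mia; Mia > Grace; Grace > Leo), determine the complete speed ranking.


Constraints: Leo > Dave; Eve > Dave; Eve > Mia; Mia > Grace; Grace > Leo
Method: at each step, the next-highest is the one remaining person who never appears on the smaller side of a constraint between remaining people.
  Step 1: remaining {Eve, Dave, Grace, Mia, Leo}; on the smaller side: {Dave, Grace, Mia, Leo} → Eve is next (Eve > Dave; Eve > Mia).
  Step 2: remaining {Dave, Grace, Mia, Leo}; on the smaller side: {Dave, Grace, Leo} → Mia is next (Mia > Grace).
  Step 3: remaining {Dave, Grace, Leo}; on the smaller side: {Dave, Leo} → Grace is next (Grace > Leo).
  Step 4: remaining {Dave, Leo}; on the smaller side: {Dave} → Leo is next (Leo > Dave).
  Step 5: only Dave remains → lowest.
Final ranking (highest to lowest):

Eve > Mia > Grace > Leo > Dave


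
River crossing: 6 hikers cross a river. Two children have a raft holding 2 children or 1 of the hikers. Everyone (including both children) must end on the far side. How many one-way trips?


Per crossing of one of the hikers: children→, one←, one of the hikers→, one← = 4 trips
6 × 4 = 24, + 1 final children→ = 25
Minimum trips = 25

25


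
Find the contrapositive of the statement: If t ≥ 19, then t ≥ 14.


Original: If t ≥ 19, then t ≥ 14
Contrapositive: If ¬Q, then ¬P
Negate Q: not (t ≥ 14)
Negate P: not (t ≥ 19)

If not (t ≥ 14), then not (t ≥ 19).


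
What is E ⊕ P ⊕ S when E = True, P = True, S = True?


E = True, P = True, S = True
Step 1: E ⊕ P = True XOR True = False
Step 2: False ⊕ S = False XOR True = True
XOR is true when an odd number of operands are true.

True
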